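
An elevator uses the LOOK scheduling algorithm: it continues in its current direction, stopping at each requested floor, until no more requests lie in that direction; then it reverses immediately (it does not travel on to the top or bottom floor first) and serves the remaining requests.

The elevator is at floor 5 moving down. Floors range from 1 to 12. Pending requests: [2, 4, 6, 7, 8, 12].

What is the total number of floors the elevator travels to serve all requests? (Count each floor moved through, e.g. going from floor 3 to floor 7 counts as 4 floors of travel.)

Start at floor 5 moving down, LOOK stop order: [4, 2, 6, 7, 8, 12]
  5 → 4: |4-5| = 1, total = 1
  4 → 2: |2-4| = 2, total = 3
  2 → 6: |6-2| = 4, total = 7
  6 → 7: |7-6| = 1, total = 8
  7 → 8: |8-7| = 1, total = 9
  8 → 12: |12-8| = 4, total = 13

Answer: 13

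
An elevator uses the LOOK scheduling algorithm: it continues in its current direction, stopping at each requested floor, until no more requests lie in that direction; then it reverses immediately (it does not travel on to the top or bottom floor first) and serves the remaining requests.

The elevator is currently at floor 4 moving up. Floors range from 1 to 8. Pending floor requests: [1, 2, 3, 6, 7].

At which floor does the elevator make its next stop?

Current floor: 4, direction: up
Requests above: [6, 7]
Requests below: [1, 2, 3]
Moving up and requests lie above → nearest above is min([6, 7]) = 6

Answer: 6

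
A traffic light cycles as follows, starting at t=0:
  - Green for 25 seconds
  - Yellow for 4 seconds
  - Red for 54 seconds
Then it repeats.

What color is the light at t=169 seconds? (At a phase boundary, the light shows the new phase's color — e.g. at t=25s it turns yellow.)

Answer: green

Derivation:
Cycle length = 25 + 4 + 54 = 83s
t = 169, phase_t = 169 mod 83 = 3
3 < 25 (green end) → GREEN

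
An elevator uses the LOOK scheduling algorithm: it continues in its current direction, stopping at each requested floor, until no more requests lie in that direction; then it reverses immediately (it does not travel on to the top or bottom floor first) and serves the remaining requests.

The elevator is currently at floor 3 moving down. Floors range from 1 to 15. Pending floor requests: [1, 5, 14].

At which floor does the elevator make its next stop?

Answer: 1

Derivation:
Current floor: 3, direction: down
Requests above: [5, 14]
Requests below: [1]
Moving down and requests lie below → nearest below is max([1]) = 1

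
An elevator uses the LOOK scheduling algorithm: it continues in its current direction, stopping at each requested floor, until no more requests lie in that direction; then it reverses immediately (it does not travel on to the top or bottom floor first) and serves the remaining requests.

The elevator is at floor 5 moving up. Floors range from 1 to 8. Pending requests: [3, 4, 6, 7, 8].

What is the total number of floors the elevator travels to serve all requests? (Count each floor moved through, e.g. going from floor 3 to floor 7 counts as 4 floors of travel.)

Start at floor 5 moving up, LOOK stop order: [6, 7, 8, 4, 3]
  5 → 6: |6-5| = 1, total = 1
  6 → 7: |7-6| = 1, total = 2
  7 → 8: |8-7| = 1, total = 3
  8 → 4: |4-8| = 4, total = 7
  4 → 3: |3-4| = 1, total = 8

Answer: 8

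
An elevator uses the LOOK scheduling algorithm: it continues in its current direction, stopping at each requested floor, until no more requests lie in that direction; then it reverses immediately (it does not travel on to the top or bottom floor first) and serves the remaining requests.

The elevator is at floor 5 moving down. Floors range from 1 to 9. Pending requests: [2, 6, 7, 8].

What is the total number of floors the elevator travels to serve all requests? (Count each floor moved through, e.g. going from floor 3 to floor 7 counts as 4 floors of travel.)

Answer: 9

Derivation:
Start at floor 5 moving down, LOOK stop order: [2, 6, 7, 8]
  5 → 2: |2-5| = 3, total = 3
  2 → 6: |6-2| = 4, total = 7
  6 → 7: |7-6| = 1, total = 8
  7 → 8: |8-7| = 1, total = 9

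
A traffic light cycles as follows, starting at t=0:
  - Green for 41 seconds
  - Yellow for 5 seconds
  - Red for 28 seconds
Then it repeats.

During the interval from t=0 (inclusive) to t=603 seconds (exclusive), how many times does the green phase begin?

Answer: 9

Derivation:
Cycle = 41+5+28 = 74s
green phase starts at t = k*74 + 0 for k=0,1,2,...
Need k*74+0 < 603 → k < 8.149
k ∈ {0, ..., 8} → 9 starts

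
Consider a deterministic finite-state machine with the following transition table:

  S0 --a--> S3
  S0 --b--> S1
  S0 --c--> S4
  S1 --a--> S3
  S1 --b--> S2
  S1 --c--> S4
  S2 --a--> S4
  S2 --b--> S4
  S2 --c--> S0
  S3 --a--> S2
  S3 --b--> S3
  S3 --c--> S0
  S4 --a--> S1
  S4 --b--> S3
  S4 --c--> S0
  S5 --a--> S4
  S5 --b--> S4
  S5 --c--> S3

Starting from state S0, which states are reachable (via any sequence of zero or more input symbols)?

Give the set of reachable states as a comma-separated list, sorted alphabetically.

Answer: S0, S1, S2, S3, S4

Derivation:
BFS from S0:
  visit S0: S0--a-->S3 (new), S0--b-->S1 (new), S0--c-->S4 (new)
  visit S3: S3--a-->S2 (new), S3--b-->S3 (seen), S3--c-->S0 (seen)
  visit S1: S1--a-->S3 (seen), S1--b-->S2 (seen), S1--c-->S4 (seen)
  visit S4: S4--a-->S1 (seen), S4--b-->S3 (seen), S4--c-->S0 (seen)
  visit S2: S2--a-->S4 (seen), S2--b-->S4 (seen), S2--c-->S0 (seen)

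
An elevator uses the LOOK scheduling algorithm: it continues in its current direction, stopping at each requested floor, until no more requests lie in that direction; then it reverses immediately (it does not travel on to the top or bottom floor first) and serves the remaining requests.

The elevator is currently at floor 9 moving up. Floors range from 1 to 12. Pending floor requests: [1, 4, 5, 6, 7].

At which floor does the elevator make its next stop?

Current floor: 9, direction: up
Requests above: []
Requests below: [1, 4, 5, 6, 7]
Moving up but no requests above → reverse; nearest below is max([1, 4, 5, 6, 7]) = 7

Answer: 7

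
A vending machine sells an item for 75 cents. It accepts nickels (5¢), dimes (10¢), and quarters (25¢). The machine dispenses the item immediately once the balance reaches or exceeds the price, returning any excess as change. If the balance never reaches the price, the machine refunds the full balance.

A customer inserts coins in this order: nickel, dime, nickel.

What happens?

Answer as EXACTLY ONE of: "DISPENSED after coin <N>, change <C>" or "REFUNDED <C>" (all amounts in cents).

Price: 75¢
Coin 1 (nickel, 5¢): balance = 5¢
Coin 2 (dime, 10¢): balance = 15¢
Coin 3 (nickel, 5¢): balance = 20¢
All coins inserted, balance 20¢ < price 75¢ → REFUND 20¢

Answer: REFUNDED 20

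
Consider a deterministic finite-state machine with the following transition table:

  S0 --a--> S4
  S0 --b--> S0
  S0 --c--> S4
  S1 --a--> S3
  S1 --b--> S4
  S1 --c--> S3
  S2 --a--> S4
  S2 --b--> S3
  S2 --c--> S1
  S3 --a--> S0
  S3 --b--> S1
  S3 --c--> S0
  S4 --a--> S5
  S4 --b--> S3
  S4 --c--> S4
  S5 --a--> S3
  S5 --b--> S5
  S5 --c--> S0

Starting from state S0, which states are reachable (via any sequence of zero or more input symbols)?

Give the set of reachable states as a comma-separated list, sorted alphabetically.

Answer: S0, S1, S3, S4, S5

Derivation:
BFS from S0:
  visit S0: S0--a-->S4 (new), S0--b-->S0 (seen), S0--c-->S4 (seen)
  visit S4: S4--a-->S5 (new), S4--b-->S3 (new), S4--c-->S4 (seen)
  visit S5: S5--a-->S3 (seen), S5--b-->S5 (seen), S5--c-->S0 (seen)
  visit S3: S3--a-->S0 (seen), S3--b-->S1 (new), S3--c-->S0 (seen)
  visit S1: S1--a-->S3 (seen), S1--b-->S4 (seen), S1--c-->S3 (seen)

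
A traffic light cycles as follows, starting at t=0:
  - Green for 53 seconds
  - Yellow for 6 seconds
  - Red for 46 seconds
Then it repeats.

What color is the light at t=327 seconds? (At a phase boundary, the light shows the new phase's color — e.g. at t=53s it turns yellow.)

Cycle length = 53 + 6 + 46 = 105s
t = 327, phase_t = 327 mod 105 = 12
12 < 53 (green end) → GREEN

Answer: green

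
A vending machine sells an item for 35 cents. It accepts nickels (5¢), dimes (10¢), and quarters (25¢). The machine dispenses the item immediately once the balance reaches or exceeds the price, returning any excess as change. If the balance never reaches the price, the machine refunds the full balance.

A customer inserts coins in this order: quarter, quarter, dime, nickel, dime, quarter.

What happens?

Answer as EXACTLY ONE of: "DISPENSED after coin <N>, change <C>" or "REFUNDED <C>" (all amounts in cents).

Price: 35¢
Coin 1 (quarter, 25¢): balance = 25¢
Coin 2 (quarter, 25¢): balance = 50¢
  → balance >= price → DISPENSE, change = 50 - 35 = 15¢

Answer: DISPENSED after coin 2, change 15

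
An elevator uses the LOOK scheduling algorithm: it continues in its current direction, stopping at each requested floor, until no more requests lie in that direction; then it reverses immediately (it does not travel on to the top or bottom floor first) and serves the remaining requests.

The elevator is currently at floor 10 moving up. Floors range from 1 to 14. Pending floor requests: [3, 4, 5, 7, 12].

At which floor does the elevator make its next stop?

Answer: 12

Derivation:
Current floor: 10, direction: up
Requests above: [12]
Requests below: [3, 4, 5, 7]
Moving up and requests lie above → nearest above is min([12]) = 12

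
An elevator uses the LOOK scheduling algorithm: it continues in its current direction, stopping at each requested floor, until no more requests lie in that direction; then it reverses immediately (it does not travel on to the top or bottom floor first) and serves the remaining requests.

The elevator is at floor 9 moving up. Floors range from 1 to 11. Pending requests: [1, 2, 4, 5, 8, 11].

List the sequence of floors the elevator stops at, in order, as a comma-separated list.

Answer: 11, 8, 5, 4, 2, 1

Derivation:
Current: 9, moving UP
Serve above first (ascending): [11]
Then reverse, serve below (descending): [8, 5, 4, 2, 1]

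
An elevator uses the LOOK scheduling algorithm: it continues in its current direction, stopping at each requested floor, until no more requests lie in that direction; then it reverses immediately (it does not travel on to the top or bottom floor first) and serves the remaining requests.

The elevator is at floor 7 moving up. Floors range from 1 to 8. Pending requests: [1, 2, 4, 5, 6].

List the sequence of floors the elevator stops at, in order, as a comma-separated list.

Answer: 6, 5, 4, 2, 1

Derivation:
Current: 7, moving UP
Serve above first (ascending): []
Then reverse, serve below (descending): [6, 5, 4, 2, 1]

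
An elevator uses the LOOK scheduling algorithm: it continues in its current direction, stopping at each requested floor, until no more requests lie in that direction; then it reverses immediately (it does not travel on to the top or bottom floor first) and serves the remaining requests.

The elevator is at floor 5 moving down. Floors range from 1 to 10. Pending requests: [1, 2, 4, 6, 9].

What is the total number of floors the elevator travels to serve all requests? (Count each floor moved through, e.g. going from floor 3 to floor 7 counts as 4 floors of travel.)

Answer: 12

Derivation:
Start at floor 5 moving down, LOOK stop order: [4, 2, 1, 6, 9]
  5 → 4: |4-5| = 1, total = 1
  4 → 2: |2-4| = 2, total = 3
  2 → 1: |1-2| = 1, total = 4
  1 → 6: |6-1| = 5, total = 9
  6 → 9: |9-6| = 3, total = 12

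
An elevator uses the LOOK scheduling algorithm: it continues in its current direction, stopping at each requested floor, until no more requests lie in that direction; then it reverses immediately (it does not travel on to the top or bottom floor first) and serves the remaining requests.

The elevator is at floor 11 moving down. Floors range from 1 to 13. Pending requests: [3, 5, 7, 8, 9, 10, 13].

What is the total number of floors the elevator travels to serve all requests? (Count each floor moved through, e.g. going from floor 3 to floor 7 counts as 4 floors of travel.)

Start at floor 11 moving down, LOOK stop order: [10, 9, 8, 7, 5, 3, 13]
  11 → 10: |10-11| = 1, total = 1
  10 → 9: |9-10| = 1, total = 2
  9 → 8: |8-9| = 1, total = 3
  8 → 7: |7-8| = 1, total = 4
  7 → 5: |5-7| = 2, total = 6
  5 → 3: |3-5| = 2, total = 8
  3 → 13: |13-3| = 10, total = 18

Answer: 18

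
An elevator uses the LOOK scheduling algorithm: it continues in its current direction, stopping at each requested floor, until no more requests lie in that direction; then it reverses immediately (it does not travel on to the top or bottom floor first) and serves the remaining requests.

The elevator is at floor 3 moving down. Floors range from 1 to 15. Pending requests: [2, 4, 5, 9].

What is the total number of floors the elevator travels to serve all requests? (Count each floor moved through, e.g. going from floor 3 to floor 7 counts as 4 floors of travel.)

Start at floor 3 moving down, LOOK stop order: [2, 4, 5, 9]
  3 → 2: |2-3| = 1, total = 1
  2 → 4: |4-2| = 2, total = 3
  4 → 5: |5-4| = 1, total = 4
  5 → 9: |9-5| = 4, total = 8

Answer: 8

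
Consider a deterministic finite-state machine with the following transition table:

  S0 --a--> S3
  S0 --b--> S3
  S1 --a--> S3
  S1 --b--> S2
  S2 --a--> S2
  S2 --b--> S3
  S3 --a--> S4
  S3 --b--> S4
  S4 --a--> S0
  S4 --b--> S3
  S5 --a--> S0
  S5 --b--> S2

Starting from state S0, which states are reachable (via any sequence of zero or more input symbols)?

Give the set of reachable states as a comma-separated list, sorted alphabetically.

Answer: S0, S3, S4

Derivation:
BFS from S0:
  visit S0: S0--a-->S3 (new), S0--b-->S3 (seen)
  visit S3: S3--a-->S4 (new), S3--b-->S4 (seen)
  visit S4: S4--a-->S0 (seen), S4--b-->S3 (seen)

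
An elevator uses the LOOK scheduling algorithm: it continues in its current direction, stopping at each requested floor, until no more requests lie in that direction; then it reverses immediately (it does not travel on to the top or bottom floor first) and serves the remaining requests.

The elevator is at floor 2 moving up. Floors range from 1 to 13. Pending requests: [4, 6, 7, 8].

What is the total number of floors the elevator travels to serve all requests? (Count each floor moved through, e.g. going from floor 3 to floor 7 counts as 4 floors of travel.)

Answer: 6

Derivation:
Start at floor 2 moving up, LOOK stop order: [4, 6, 7, 8]
  2 → 4: |4-2| = 2, total = 2
  4 → 6: |6-4| = 2, total = 4
  6 → 7: |7-6| = 1, total = 5
  7 → 8: |8-7| = 1, total = 6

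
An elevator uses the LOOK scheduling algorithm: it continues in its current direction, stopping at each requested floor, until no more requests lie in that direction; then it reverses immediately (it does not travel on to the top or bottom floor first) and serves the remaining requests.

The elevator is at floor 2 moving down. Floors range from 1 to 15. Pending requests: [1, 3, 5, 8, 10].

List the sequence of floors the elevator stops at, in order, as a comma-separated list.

Current: 2, moving DOWN
Serve below first (descending): [1]
Then reverse, serve above (ascending): [3, 5, 8, 10]

Answer: 1, 3, 5, 8, 10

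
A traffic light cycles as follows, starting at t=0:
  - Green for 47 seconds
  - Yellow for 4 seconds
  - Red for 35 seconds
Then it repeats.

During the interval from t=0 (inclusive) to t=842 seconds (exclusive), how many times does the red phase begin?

Answer: 10

Derivation:
Cycle = 47+4+35 = 86s
red phase starts at t = k*86 + 51 for k=0,1,2,...
Need k*86+51 < 842 → k < 9.198
k ∈ {0, ..., 9} → 10 starts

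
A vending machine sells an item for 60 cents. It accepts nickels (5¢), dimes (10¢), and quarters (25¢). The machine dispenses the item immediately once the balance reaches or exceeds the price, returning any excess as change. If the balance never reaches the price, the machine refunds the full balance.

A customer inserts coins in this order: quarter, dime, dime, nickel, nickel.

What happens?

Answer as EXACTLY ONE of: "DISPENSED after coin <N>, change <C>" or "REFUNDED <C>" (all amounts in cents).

Answer: REFUNDED 55

Derivation:
Price: 60¢
Coin 1 (quarter, 25¢): balance = 25¢
Coin 2 (dime, 10¢): balance = 35¢
Coin 3 (dime, 10¢): balance = 45¢
Coin 4 (nickel, 5¢): balance = 50¢
Coin 5 (nickel, 5¢): balance = 55¢
All coins inserted, balance 55¢ < price 60¢ → REFUND 55¢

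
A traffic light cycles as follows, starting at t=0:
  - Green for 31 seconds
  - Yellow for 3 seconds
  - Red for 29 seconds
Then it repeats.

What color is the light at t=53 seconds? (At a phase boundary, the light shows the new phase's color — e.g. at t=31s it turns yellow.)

Cycle length = 31 + 3 + 29 = 63s
t = 53, phase_t = 53 mod 63 = 53
53 >= 34 → RED

Answer: red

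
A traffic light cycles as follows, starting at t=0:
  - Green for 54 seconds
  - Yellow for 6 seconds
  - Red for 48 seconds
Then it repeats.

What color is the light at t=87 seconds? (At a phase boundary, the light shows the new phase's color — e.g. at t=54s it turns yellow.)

Answer: red

Derivation:
Cycle length = 54 + 6 + 48 = 108s
t = 87, phase_t = 87 mod 108 = 87
87 >= 60 → RED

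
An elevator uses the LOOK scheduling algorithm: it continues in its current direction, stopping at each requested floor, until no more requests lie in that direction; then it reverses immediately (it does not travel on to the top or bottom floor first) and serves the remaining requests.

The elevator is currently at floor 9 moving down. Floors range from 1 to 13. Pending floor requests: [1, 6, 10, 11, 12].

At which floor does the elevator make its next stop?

Current floor: 9, direction: down
Requests above: [10, 11, 12]
Requests below: [1, 6]
Moving down and requests lie below → nearest below is max([1, 6]) = 6

Answer: 6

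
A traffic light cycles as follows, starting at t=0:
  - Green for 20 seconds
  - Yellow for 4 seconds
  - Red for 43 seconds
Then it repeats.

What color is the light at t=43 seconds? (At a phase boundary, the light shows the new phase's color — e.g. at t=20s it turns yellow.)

Answer: red

Derivation:
Cycle length = 20 + 4 + 43 = 67s
t = 43, phase_t = 43 mod 67 = 43
43 >= 24 → RED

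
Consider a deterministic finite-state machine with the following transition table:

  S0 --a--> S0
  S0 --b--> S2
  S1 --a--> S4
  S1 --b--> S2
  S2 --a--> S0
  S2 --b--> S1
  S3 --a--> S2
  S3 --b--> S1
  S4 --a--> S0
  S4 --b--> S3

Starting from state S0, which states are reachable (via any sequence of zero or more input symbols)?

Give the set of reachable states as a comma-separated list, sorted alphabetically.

Answer: S0, S1, S2, S3, S4

Derivation:
BFS from S0:
  visit S0: S0--a-->S0 (seen), S0--b-->S2 (new)
  visit S2: S2--a-->S0 (seen), S2--b-->S1 (new)
  visit S1: S1--a-->S4 (new), S1--b-->S2 (seen)
  visit S4: S4--a-->S0 (seen), S4--b-->S3 (new)
  visit S3: S3--a-->S2 (seen), S3--b-->S1 (seen)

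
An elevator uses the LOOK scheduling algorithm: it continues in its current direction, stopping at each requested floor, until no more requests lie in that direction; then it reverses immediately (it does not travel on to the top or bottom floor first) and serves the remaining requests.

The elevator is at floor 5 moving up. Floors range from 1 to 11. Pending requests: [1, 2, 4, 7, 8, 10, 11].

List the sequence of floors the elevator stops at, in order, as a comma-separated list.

Answer: 7, 8, 10, 11, 4, 2, 1

Derivation:
Current: 5, moving UP
Serve above first (ascending): [7, 8, 10, 11]
Then reverse, serve below (descending): [4, 2, 1]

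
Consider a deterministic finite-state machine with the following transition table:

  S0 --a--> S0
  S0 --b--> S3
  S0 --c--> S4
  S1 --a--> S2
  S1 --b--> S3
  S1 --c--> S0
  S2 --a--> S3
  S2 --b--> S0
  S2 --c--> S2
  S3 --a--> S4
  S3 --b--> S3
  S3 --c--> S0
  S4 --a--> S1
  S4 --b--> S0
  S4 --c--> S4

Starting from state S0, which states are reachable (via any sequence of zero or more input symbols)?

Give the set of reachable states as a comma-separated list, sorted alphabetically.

BFS from S0:
  visit S0: S0--a-->S0 (seen), S0--b-->S3 (new), S0--c-->S4 (new)
  visit S3: S3--a-->S4 (seen), S3--b-->S3 (seen), S3--c-->S0 (seen)
  visit S4: S4--a-->S1 (new), S4--b-->S0 (seen), S4--c-->S4 (seen)
  visit S1: S1--a-->S2 (new), S1--b-->S3 (seen), S1--c-->S0 (seen)
  visit S2: S2--a-->S3 (seen), S2--b-->S0 (seen), S2--c-->S2 (seen)

Answer: S0, S1, S2, S3, S4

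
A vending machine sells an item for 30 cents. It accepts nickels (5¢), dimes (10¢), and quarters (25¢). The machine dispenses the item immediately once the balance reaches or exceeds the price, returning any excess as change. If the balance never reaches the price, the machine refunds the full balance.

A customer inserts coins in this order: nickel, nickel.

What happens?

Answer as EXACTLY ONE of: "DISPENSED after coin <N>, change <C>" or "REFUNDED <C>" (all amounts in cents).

Price: 30¢
Coin 1 (nickel, 5¢): balance = 5¢
Coin 2 (nickel, 5¢): balance = 10¢
All coins inserted, balance 10¢ < price 30¢ → REFUND 10¢

Answer: REFUNDED 10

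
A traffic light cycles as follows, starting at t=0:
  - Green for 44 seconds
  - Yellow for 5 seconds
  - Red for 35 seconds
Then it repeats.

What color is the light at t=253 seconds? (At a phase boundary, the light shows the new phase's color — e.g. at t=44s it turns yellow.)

Cycle length = 44 + 5 + 35 = 84s
t = 253, phase_t = 253 mod 84 = 1
1 < 44 (green end) → GREEN

Answer: green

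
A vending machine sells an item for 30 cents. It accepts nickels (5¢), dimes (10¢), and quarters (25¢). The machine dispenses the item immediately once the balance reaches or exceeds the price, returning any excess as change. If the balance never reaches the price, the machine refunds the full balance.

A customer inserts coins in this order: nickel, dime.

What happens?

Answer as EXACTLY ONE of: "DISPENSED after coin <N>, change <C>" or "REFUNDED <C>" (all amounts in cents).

Price: 30¢
Coin 1 (nickel, 5¢): balance = 5¢
Coin 2 (dime, 10¢): balance = 15¢
All coins inserted, balance 15¢ < price 30¢ → REFUND 15¢

Answer: REFUNDED 15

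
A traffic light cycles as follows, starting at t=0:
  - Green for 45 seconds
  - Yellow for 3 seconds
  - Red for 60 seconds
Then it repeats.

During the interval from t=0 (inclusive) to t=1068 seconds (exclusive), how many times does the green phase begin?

Cycle = 45+3+60 = 108s
green phase starts at t = k*108 + 0 for k=0,1,2,...
Need k*108+0 < 1068 → k < 9.889
k ∈ {0, ..., 9} → 10 starts

Answer: 10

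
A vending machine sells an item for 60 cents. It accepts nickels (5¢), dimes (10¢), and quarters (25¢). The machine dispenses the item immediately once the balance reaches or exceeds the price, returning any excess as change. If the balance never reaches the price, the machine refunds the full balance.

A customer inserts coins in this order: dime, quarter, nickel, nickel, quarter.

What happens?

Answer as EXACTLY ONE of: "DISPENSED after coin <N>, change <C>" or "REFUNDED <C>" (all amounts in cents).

Price: 60¢
Coin 1 (dime, 10¢): balance = 10¢
Coin 2 (quarter, 25¢): balance = 35¢
Coin 3 (nickel, 5¢): balance = 40¢
Coin 4 (nickel, 5¢): balance = 45¢
Coin 5 (quarter, 25¢): balance = 70¢
  → balance >= price → DISPENSE, change = 70 - 60 = 10¢

Answer: DISPENSED after coin 5, change 10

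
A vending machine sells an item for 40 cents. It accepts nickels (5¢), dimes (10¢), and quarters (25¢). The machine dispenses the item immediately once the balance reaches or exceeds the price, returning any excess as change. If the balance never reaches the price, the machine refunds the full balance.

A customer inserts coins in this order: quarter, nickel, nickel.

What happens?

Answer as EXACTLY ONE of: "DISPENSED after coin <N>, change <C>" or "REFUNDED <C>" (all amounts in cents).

Price: 40¢
Coin 1 (quarter, 25¢): balance = 25¢
Coin 2 (nickel, 5¢): balance = 30¢
Coin 3 (nickel, 5¢): balance = 35¢
All coins inserted, balance 35¢ < price 40¢ → REFUND 35¢

Answer: REFUNDED 35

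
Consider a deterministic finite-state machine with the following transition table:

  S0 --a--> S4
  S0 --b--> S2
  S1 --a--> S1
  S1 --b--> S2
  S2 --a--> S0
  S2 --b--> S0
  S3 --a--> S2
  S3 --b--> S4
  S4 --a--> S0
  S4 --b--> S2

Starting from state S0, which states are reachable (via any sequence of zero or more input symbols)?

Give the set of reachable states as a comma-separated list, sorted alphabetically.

BFS from S0:
  visit S0: S0--a-->S4 (new), S0--b-->S2 (new)
  visit S4: S4--a-->S0 (seen), S4--b-->S2 (seen)
  visit S2: S2--a-->S0 (seen), S2--b-->S0 (seen)

Answer: S0, S2, S4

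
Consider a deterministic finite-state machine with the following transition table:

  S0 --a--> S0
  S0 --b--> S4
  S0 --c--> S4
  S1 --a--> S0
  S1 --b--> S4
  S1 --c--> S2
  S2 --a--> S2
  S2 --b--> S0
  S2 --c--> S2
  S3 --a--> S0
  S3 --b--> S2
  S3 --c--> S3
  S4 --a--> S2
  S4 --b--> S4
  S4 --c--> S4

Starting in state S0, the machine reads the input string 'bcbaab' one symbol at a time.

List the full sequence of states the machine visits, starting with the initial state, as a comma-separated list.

Start: S0
  read 'b': S0 --b--> S4
  read 'c': S4 --c--> S4
  read 'b': S4 --b--> S4
  read 'a': S4 --a--> S2
  read 'a': S2 --a--> S2
  read 'b': S2 --b--> S0

Answer: S0, S4, S4, S4, S2, S2, S0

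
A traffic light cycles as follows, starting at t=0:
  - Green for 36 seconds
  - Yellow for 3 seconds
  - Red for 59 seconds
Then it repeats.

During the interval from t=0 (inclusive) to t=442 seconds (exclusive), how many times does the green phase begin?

Answer: 5

Derivation:
Cycle = 36+3+59 = 98s
green phase starts at t = k*98 + 0 for k=0,1,2,...
Need k*98+0 < 442 → k < 4.510
k ∈ {0, ..., 4} → 5 starts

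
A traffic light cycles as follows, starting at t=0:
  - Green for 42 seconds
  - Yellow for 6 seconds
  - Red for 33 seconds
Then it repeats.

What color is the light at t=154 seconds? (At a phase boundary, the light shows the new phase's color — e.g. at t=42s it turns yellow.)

Cycle length = 42 + 6 + 33 = 81s
t = 154, phase_t = 154 mod 81 = 73
73 >= 48 → RED

Answer: red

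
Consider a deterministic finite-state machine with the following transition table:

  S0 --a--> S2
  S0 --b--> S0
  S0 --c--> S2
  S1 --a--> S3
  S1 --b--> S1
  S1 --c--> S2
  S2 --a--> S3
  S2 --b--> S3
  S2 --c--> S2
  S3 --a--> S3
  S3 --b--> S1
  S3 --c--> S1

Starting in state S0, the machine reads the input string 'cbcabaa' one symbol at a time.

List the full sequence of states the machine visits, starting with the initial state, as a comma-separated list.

Answer: S0, S2, S3, S1, S3, S1, S3, S3

Derivation:
Start: S0
  read 'c': S0 --c--> S2
  read 'b': S2 --b--> S3
  read 'c': S3 --c--> S1
  read 'a': S1 --a--> S3
  read 'b': S3 --b--> S1
  read 'a': S1 --a--> S3
  read 'a': S3 --a--> S3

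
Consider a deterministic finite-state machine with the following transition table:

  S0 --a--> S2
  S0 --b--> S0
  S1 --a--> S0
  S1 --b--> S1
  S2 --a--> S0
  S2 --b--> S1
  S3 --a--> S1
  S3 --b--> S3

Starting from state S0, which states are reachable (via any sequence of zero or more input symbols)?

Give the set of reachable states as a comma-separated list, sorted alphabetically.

BFS from S0:
  visit S0: S0--a-->S2 (new), S0--b-->S0 (seen)
  visit S2: S2--a-->S0 (seen), S2--b-->S1 (new)
  visit S1: S1--a-->S0 (seen), S1--b-->S1 (seen)

Answer: S0, S1, S2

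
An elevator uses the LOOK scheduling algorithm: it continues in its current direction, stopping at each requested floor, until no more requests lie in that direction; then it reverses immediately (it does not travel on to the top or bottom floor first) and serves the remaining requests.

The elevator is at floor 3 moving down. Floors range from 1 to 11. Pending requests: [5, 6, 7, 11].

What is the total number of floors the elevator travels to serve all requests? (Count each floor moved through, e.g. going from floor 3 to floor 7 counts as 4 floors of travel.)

Answer: 8

Derivation:
Start at floor 3 moving down, LOOK stop order: [5, 6, 7, 11]
  3 → 5: |5-3| = 2, total = 2
  5 → 6: |6-5| = 1, total = 3
  6 → 7: |7-6| = 1, total = 4
  7 → 11: |11-7| = 4, total = 8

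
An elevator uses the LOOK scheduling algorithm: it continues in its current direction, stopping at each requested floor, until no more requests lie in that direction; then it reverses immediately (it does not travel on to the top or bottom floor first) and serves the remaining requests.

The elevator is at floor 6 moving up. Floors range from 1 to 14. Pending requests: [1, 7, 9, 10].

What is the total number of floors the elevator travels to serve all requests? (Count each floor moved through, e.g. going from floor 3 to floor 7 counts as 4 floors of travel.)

Start at floor 6 moving up, LOOK stop order: [7, 9, 10, 1]
  6 → 7: |7-6| = 1, total = 1
  7 → 9: |9-7| = 2, total = 3
  9 → 10: |10-9| = 1, total = 4
  10 → 1: |1-10| = 9, total = 13

Answer: 13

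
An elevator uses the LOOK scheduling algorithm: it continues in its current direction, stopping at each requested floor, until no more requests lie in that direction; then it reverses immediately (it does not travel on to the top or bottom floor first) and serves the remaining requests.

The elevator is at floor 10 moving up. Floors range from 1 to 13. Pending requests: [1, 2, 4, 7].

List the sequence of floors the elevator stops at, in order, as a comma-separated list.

Answer: 7, 4, 2, 1

Derivation:
Current: 10, moving UP
Serve above first (ascending): []
Then reverse, serve below (descending): [7, 4, 2, 1]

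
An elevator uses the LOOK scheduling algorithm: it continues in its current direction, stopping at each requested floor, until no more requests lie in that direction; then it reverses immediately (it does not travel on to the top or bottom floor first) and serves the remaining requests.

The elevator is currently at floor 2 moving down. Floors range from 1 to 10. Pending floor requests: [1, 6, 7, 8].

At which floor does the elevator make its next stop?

Current floor: 2, direction: down
Requests above: [6, 7, 8]
Requests below: [1]
Moving down and requests lie below → nearest below is max([1]) = 1

Answer: 1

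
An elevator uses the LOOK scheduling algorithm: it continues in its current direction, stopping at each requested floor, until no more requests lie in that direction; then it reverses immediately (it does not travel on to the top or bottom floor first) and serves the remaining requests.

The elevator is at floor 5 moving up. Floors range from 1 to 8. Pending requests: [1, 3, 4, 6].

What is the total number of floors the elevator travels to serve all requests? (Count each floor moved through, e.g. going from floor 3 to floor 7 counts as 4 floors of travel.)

Answer: 6

Derivation:
Start at floor 5 moving up, LOOK stop order: [6, 4, 3, 1]
  5 → 6: |6-5| = 1, total = 1
  6 → 4: |4-6| = 2, total = 3
  4 → 3: |3-4| = 1, total = 4
  3 → 1: |1-3| = 2, total = 6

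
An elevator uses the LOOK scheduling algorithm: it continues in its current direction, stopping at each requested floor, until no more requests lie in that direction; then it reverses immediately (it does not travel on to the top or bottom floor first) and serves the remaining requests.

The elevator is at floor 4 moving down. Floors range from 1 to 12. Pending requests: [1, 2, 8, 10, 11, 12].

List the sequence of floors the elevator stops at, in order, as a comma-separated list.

Answer: 2, 1, 8, 10, 11, 12

Derivation:
Current: 4, moving DOWN
Serve below first (descending): [2, 1]
Then reverse, serve above (ascending): [8, 10, 11, 12]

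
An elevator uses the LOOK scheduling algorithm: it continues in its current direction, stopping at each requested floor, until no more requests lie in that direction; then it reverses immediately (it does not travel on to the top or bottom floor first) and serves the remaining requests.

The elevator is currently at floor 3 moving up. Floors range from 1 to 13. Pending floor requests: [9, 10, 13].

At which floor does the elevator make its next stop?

Current floor: 3, direction: up
Requests above: [9, 10, 13]
Requests below: []
Moving up and requests lie above → nearest above is min([9, 10, 13]) = 9

Answer: 9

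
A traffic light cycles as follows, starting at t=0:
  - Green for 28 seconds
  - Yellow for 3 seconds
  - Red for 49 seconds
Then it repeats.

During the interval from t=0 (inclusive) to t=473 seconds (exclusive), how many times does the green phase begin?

Cycle = 28+3+49 = 80s
green phase starts at t = k*80 + 0 for k=0,1,2,...
Need k*80+0 < 473 → k < 5.912
k ∈ {0, ..., 5} → 6 starts

Answer: 6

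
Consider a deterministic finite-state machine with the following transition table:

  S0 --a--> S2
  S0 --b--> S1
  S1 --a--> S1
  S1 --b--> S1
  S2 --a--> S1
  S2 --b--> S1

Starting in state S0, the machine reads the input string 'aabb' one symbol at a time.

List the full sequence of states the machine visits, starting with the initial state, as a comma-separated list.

Answer: S0, S2, S1, S1, S1

Derivation:
Start: S0
  read 'a': S0 --a--> S2
  read 'a': S2 --a--> S1
  read 'b': S1 --b--> S1
  read 'b': S1 --b--> S1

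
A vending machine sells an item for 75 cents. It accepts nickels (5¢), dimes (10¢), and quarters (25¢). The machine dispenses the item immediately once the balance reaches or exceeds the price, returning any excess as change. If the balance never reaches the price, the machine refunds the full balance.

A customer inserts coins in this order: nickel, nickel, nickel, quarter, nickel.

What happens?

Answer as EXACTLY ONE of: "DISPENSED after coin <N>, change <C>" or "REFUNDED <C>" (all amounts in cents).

Answer: REFUNDED 45

Derivation:
Price: 75¢
Coin 1 (nickel, 5¢): balance = 5¢
Coin 2 (nickel, 5¢): balance = 10¢
Coin 3 (nickel, 5¢): balance = 15¢
Coin 4 (quarter, 25¢): balance = 40¢
Coin 5 (nickel, 5¢): balance = 45¢
All coins inserted, balance 45¢ < price 75¢ → REFUND 45¢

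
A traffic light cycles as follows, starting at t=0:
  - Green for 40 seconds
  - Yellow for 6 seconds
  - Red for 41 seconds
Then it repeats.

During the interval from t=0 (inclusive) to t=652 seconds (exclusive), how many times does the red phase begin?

Cycle = 40+6+41 = 87s
red phase starts at t = k*87 + 46 for k=0,1,2,...
Need k*87+46 < 652 → k < 6.966
k ∈ {0, ..., 6} → 7 starts

Answer: 7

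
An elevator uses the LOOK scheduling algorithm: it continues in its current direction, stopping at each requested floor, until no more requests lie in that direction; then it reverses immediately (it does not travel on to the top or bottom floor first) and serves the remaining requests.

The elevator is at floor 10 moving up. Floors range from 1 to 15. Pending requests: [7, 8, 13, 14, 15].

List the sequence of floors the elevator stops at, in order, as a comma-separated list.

Answer: 13, 14, 15, 8, 7

Derivation:
Current: 10, moving UP
Serve above first (ascending): [13, 14, 15]
Then reverse, serve below (descending): [8, 7]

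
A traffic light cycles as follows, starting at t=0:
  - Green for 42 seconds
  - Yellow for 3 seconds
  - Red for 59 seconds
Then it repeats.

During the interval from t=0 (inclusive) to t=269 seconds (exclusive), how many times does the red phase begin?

Answer: 3

Derivation:
Cycle = 42+3+59 = 104s
red phase starts at t = k*104 + 45 for k=0,1,2,...
Need k*104+45 < 269 → k < 2.154
k ∈ {0, ..., 2} → 3 starts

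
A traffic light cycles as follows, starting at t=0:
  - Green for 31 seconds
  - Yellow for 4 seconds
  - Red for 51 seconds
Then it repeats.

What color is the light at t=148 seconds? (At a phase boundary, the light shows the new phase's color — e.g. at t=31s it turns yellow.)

Cycle length = 31 + 4 + 51 = 86s
t = 148, phase_t = 148 mod 86 = 62
62 >= 35 → RED

Answer: red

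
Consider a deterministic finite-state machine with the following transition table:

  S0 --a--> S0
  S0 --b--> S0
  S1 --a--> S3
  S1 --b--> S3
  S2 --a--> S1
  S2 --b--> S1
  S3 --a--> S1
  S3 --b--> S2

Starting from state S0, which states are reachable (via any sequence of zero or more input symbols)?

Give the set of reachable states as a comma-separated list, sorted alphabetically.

Answer: S0

Derivation:
BFS from S0:
  visit S0: S0--a-->S0 (seen), S0--b-->S0 (seen)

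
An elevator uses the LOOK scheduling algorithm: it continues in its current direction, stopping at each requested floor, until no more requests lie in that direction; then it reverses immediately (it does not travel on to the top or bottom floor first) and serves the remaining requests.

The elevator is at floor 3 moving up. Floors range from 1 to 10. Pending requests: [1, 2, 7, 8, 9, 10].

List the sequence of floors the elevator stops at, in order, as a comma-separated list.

Current: 3, moving UP
Serve above first (ascending): [7, 8, 9, 10]
Then reverse, serve below (descending): [2, 1]

Answer: 7, 8, 9, 10, 2, 1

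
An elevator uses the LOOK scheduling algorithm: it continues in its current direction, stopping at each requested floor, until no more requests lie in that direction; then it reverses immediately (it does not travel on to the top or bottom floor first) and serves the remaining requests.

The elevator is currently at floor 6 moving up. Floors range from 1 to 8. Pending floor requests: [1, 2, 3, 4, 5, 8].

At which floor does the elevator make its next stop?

Answer: 8

Derivation:
Current floor: 6, direction: up
Requests above: [8]
Requests below: [1, 2, 3, 4, 5]
Moving up and requests lie above → nearest above is min([8]) = 8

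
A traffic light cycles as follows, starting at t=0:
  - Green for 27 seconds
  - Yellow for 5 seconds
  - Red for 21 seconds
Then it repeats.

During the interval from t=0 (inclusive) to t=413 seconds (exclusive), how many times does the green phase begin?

Answer: 8

Derivation:
Cycle = 27+5+21 = 53s
green phase starts at t = k*53 + 0 for k=0,1,2,...
Need k*53+0 < 413 → k < 7.792
k ∈ {0, ..., 7} → 8 starts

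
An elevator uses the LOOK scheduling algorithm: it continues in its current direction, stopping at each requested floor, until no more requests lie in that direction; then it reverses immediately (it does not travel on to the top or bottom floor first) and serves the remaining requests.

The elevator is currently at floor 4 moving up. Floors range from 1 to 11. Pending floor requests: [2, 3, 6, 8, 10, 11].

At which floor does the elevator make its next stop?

Current floor: 4, direction: up
Requests above: [6, 8, 10, 11]
Requests below: [2, 3]
Moving up and requests lie above → nearest above is min([6, 8, 10, 11]) = 6

Answer: 6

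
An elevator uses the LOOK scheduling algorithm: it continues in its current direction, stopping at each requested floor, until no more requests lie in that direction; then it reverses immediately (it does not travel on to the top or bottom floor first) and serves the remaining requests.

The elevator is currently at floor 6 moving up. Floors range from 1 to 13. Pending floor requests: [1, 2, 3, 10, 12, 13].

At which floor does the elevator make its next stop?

Current floor: 6, direction: up
Requests above: [10, 12, 13]
Requests below: [1, 2, 3]
Moving up and requests lie above → nearest above is min([10, 12, 13]) = 10

Answer: 10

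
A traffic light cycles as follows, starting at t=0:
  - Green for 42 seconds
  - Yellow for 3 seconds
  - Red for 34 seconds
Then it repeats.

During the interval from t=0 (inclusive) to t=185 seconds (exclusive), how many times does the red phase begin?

Cycle = 42+3+34 = 79s
red phase starts at t = k*79 + 45 for k=0,1,2,...
Need k*79+45 < 185 → k < 1.772
k ∈ {0, ..., 1} → 2 starts

Answer: 2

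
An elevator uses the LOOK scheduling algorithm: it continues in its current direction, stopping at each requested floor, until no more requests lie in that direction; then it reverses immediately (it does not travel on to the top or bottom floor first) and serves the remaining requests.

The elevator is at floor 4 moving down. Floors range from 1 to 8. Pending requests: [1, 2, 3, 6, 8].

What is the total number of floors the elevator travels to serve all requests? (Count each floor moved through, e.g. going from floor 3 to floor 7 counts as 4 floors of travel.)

Start at floor 4 moving down, LOOK stop order: [3, 2, 1, 6, 8]
  4 → 3: |3-4| = 1, total = 1
  3 → 2: |2-3| = 1, total = 2
  2 → 1: |1-2| = 1, total = 3
  1 → 6: |6-1| = 5, total = 8
  6 → 8: |8-6| = 2, total = 10

Answer: 10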